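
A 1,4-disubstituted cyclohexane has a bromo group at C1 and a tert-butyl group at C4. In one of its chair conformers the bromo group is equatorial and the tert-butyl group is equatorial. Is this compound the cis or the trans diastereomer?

trans

C1 and C4 have opposite parity, so their axial bonds point in opposite directions.
With opposite-parity carbons, two substituents on the same face are one axial and one equatorial; opposite faces give both axial or both equatorial.
Here the groups are equatorial/equatorial → opposite face → trans.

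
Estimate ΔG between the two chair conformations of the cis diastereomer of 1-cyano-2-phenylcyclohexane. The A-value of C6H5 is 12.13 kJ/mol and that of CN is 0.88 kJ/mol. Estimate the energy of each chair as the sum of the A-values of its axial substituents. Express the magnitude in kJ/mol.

11.25 kJ/mol

C1 and C2 have opposite parity, so for the cis isomer the two substituents are one axial and one equatorial in each chair.
Chair I (phenyl axial, cyano equatorial): E = 12.13 kJ/mol.
Chair II (phenyl equatorial, cyano axial): E = 0.88 kJ/mol.
ΔE = 12.13 − 0.88 = 11.25 kJ/mol; chair II is more stable.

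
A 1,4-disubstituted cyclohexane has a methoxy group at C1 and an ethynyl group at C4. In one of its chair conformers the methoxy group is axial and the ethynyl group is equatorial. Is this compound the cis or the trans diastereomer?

C1 and C4 have opposite parity, so their axial bonds point in opposite directions.
With opposite-parity carbons, two substituents on the same face are one axial and one equatorial; opposite faces give both axial or both equatorial.
Here the groups are axial/equatorial → same face → cis.

cis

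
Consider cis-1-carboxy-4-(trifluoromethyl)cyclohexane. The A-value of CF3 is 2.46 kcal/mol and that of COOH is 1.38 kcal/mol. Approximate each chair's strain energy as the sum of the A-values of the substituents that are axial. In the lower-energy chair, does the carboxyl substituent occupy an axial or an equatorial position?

axial

C1 and C4 have opposite parity, so for the cis isomer the two substituents are one axial and one equatorial in each chair.
Chair I (trifluoromethyl axial, carboxyl equatorial): E = 2.46 kcal/mol.
Chair II (trifluoromethyl equatorial, carboxyl axial): E = 1.38 kcal/mol.
Chair II is the more stable (lower-energy) conformer, and in that chair the carboxyl group is axial.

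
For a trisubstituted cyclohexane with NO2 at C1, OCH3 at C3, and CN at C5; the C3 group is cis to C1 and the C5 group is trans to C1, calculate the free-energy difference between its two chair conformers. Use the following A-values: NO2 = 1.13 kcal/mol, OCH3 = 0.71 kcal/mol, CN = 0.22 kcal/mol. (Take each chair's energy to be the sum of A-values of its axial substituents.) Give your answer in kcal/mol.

1.62 kcal/mol

Chair I (nitro axial, methoxy axial, cyano equatorial): E = 1.84 kcal/mol.
Chair II (nitro equatorial, methoxy equatorial, cyano axial): E = 0.22 kcal/mol.
ΔE = 1.84 − 0.22 = 1.62 kcal/mol; chair II is more stable.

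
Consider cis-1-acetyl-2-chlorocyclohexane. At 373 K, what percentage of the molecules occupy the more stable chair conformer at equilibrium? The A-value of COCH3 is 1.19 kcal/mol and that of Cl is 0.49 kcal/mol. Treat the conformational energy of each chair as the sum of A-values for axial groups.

72.0%

C1 and C2 have opposite parity, so for the cis isomer the two substituents are one axial and one equatorial in each chair.
Chair I (acetyl axial, chloro equatorial): E = 1.19 kcal/mol; chair II (acetyl equatorial, chloro axial): E = 0.49 kcal/mol.
ΔG = 0.70 kcal/mol between the two chairs.
K = exp(ΔG/RT) with R = 1.987×10⁻³ kcal mol⁻¹ K⁻¹ and T = 373 K gives K ≈ 2.57.
Fraction in the lower-energy chair = K/(K+1) = 72.0%.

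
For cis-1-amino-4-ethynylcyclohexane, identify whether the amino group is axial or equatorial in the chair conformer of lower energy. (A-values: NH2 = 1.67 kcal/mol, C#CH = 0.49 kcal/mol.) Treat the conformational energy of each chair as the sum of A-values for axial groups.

equatorial

C1 and C4 have opposite parity, so for the cis isomer the two substituents are one axial and one equatorial in each chair.
Chair I (amino axial, ethynyl equatorial): E = 1.67 kcal/mol.
Chair II (amino equatorial, ethynyl axial): E = 0.49 kcal/mol.
Chair II is the more stable (lower-energy) conformer, and in that chair the amino group is equatorial.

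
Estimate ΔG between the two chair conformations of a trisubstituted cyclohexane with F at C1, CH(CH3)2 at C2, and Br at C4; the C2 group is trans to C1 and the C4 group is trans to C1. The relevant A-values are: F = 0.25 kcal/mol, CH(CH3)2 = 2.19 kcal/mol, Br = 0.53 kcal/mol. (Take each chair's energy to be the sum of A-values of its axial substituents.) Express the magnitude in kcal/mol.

Chair I (fluoro axial, isopropyl axial, bromo axial): E = 2.97 kcal/mol.
Chair II (fluoro equatorial, isopropyl equatorial, bromo equatorial): E = 0.00 kcal/mol.
ΔE = 2.97 − 0.00 = 2.97 kcal/mol; chair II is more stable.

2.97 kcal/mol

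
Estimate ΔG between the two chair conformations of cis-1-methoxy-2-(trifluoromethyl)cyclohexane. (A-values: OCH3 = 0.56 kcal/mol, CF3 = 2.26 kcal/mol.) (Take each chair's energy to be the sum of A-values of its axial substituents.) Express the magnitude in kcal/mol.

1.70 kcal/mol

C1 and C2 have opposite parity, so for the cis isomer the two substituents are one axial and one equatorial in each chair.
Chair I (methoxy axial, trifluoromethyl equatorial): E = 0.56 kcal/mol.
Chair II (methoxy equatorial, trifluoromethyl axial): E = 2.26 kcal/mol.
ΔE = 2.26 − 0.56 = 1.70 kcal/mol; chair I is more stable.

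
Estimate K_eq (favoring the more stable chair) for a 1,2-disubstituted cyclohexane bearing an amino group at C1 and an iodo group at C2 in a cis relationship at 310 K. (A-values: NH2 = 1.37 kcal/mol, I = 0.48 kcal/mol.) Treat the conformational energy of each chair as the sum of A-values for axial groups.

K ≈ 4.24

C1 and C2 have opposite parity, so for the cis isomer the two substituents are one axial and one equatorial in each chair.
Chair I (amino axial, iodo equatorial): E = 1.37 kcal/mol; chair II (amino equatorial, iodo axial): E = 0.48 kcal/mol.
ΔG = 0.89 kcal/mol between the two chairs.
K = exp(ΔG/RT) with R = 1.987×10⁻³ kcal mol⁻¹ K⁻¹ and T = 310 K gives K ≈ 4.24.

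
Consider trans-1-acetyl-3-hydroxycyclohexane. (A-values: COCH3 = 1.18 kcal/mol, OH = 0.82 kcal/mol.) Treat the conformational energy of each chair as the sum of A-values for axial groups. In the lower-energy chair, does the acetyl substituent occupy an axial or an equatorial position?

equatorial

C1 and C3 have the same parity, so for the trans isomer the two substituents are one axial and one equatorial in each chair.
Chair I (acetyl axial, hydroxyl equatorial): E = 1.18 kcal/mol.
Chair II (acetyl equatorial, hydroxyl axial): E = 0.82 kcal/mol.
Chair II is the more stable (lower-energy) conformer, and in that chair the acetyl group is equatorial.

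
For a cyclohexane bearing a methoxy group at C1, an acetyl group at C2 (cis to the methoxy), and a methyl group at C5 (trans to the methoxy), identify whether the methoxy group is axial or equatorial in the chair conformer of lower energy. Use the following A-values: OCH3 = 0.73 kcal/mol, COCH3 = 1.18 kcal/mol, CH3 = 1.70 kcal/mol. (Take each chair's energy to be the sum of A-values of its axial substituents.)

axial

Chair I (methoxy axial, acetyl equatorial, methyl equatorial): E = 0.73 kcal/mol.
Chair II (methoxy equatorial, acetyl axial, methyl axial): E = 2.88 kcal/mol.
Chair I is the more stable (lower-energy) conformer, and in that chair the methoxy group is axial.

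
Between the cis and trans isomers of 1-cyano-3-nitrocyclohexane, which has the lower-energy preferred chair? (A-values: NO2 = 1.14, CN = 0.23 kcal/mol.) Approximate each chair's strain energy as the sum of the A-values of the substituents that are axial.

cis

At 1,3 positions (parity same): cis → (e,e or a,a); trans → (a,e or e,a).
Best chair for cis: E = 0.00 kcal/mol; best chair for trans: E = 0.23 kcal/mol.
The cis isomer is lower by 0.23 kcal/mol.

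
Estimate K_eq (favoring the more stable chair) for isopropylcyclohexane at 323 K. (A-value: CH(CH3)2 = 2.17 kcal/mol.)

K ≈ 29.4

One chair has the isopropyl group axial (E = 2.17 kcal/mol) and the other has it equatorial (E = 0).
ΔG = 2.17 kcal/mol between the two chairs.
K = exp(ΔG/RT) with R = 1.987×10⁻³ kcal mol⁻¹ K⁻¹ and T = 323 K gives K ≈ 29.4.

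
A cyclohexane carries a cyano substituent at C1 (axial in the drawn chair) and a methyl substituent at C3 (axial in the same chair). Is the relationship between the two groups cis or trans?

C1 and C3 have the same parity, so their axial bonds point in the same direction.
With same-parity carbons, two substituents on the same face are both axial or both equatorial; opposite faces give one of each.
Here the groups are axial/axial → same face → cis.

cis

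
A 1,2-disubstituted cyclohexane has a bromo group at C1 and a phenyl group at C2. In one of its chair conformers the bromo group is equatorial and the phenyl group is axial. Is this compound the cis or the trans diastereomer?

C1 and C2 have opposite parity, so their axial bonds point in opposite directions.
With opposite-parity carbons, two substituents on the same face are one axial and one equatorial; opposite faces give both axial or both equatorial.
Here the groups are equatorial/axial → same face → cis.

cis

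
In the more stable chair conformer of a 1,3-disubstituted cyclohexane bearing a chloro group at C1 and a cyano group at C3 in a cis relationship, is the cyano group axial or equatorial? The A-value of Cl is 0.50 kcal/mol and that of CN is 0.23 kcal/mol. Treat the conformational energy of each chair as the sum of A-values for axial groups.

C1 and C3 have the same parity, so for the cis isomer the two substituents are e,e in one chair and a,a in the other.
Chair I (chloro axial, cyano axial): E = 0.73 kcal/mol.
Chair II (chloro equatorial, cyano equatorial): E = 0.00 kcal/mol.
Chair II is the more stable (lower-energy) conformer, and in that chair the cyano group is equatorial.

equatorial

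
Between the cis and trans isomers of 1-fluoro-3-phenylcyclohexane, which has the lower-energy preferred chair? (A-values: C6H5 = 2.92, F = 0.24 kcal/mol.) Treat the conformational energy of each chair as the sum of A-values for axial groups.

cis

At 1,3 positions (parity same): cis → (e,e or a,a); trans → (a,e or e,a).
Best chair for cis: E = 0.00 kcal/mol; best chair for trans: E = 0.24 kcal/mol.
The cis isomer is lower by 0.24 kcal/mol.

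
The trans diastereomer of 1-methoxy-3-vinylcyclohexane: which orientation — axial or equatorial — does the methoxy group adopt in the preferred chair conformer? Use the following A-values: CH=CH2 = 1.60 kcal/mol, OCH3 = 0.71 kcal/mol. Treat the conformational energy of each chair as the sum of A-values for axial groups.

axial

C1 and C3 have the same parity, so for the trans isomer the two substituents are one axial and one equatorial in each chair.
Chair I (vinyl axial, methoxy equatorial): E = 1.60 kcal/mol.
Chair II (vinyl equatorial, methoxy axial): E = 0.71 kcal/mol.
Chair II is the more stable (lower-energy) conformer, and in that chair the methoxy group is axial.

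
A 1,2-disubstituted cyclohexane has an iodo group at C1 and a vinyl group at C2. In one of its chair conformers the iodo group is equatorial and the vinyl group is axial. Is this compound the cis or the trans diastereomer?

cis

C1 and C2 have opposite parity, so their axial bonds point in opposite directions.
With opposite-parity carbons, two substituents on the same face are one axial and one equatorial; opposite faces give both axial or both equatorial.
Here the groups are equatorial/axial → same face → cis.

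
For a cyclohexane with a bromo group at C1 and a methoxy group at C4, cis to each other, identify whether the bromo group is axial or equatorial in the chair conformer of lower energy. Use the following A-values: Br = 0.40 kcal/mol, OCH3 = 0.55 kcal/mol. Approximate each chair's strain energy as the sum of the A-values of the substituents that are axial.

C1 and C4 have opposite parity, so for the cis isomer the two substituents are one axial and one equatorial in each chair.
Chair I (bromo axial, methoxy equatorial): E = 0.40 kcal/mol.
Chair II (bromo equatorial, methoxy axial): E = 0.55 kcal/mol.
Chair I is the more stable (lower-energy) conformer, and in that chair the bromo group is axial.

axial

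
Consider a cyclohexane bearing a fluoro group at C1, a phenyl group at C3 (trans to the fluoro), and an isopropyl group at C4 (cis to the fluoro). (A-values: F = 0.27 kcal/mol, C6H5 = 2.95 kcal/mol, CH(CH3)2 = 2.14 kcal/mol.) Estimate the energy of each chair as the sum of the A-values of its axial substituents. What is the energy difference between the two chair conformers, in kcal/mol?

4.82 kcal/mol

Chair I (fluoro axial, phenyl equatorial, isopropyl equatorial): E = 0.27 kcal/mol.
Chair II (fluoro equatorial, phenyl axial, isopropyl axial): E = 5.09 kcal/mol.
ΔE = 5.09 − 0.27 = 4.82 kcal/mol; chair I is more stable.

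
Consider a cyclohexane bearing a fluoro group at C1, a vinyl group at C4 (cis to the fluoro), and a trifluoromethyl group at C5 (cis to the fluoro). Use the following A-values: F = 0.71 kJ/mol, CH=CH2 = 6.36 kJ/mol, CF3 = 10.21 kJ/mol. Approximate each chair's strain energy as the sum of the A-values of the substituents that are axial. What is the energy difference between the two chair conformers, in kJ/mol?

Chair I (fluoro axial, vinyl equatorial, trifluoromethyl axial): E = 10.92 kJ/mol.
Chair II (fluoro equatorial, vinyl axial, trifluoromethyl equatorial): E = 6.36 kJ/mol.
ΔE = 10.92 − 6.36 = 4.56 kJ/mol; chair II is more stable.

4.56 kJ/mol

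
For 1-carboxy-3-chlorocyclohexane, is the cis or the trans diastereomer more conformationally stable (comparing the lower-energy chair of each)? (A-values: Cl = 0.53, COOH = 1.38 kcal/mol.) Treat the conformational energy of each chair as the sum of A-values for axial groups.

At 1,3 positions (parity same): cis → (e,e or a,a); trans → (a,e or e,a).
Best chair for cis: E = 0.00 kcal/mol; best chair for trans: E = 0.53 kcal/mol.
The cis isomer is lower by 0.53 kcal/mol.

cis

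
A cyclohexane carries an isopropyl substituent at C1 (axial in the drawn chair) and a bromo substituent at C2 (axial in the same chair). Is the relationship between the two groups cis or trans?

trans

C1 and C2 have opposite parity, so their axial bonds point in opposite directions.
With opposite-parity carbons, two substituents on the same face are one axial and one equatorial; opposite faces give both axial or both equatorial.
Here the groups are axial/axial → opposite face → trans.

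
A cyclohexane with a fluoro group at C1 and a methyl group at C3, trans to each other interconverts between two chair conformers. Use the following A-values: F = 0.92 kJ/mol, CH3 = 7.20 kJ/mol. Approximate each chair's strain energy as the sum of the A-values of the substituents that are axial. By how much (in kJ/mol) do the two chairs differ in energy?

C1 and C3 have the same parity, so for the trans isomer the two substituents are one axial and one equatorial in each chair.
Chair I (fluoro axial, methyl equatorial): E = 0.92 kJ/mol.
Chair II (fluoro equatorial, methyl axial): E = 7.20 kJ/mol.
ΔE = 7.20 − 0.92 = 6.28 kJ/mol; chair I is more stable.

6.28 kJ/mol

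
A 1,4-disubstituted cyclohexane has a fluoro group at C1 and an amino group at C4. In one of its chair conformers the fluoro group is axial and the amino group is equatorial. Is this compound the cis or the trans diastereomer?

C1 and C4 have opposite parity, so their axial bonds point in opposite directions.
With opposite-parity carbons, two substituents on the same face are one axial and one equatorial; opposite faces give both axial or both equatorial.
Here the groups are axial/equatorial → same face → cis.

cis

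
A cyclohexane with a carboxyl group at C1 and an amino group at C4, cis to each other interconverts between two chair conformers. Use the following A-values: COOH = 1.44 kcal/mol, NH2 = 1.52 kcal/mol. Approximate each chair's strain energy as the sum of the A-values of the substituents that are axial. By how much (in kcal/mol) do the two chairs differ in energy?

C1 and C4 have opposite parity, so for the cis isomer the two substituents are one axial and one equatorial in each chair.
Chair I (carboxyl axial, amino equatorial): E = 1.44 kcal/mol.
Chair II (carboxyl equatorial, amino axial): E = 1.52 kcal/mol.
ΔE = 1.52 − 1.44 = 0.08 kcal/mol; chair I is more stable.

0.08 kcal/mol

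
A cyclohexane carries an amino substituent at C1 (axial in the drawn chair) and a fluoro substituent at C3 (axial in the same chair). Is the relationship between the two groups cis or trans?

C1 and C3 have the same parity, so their axial bonds point in the same direction.
With same-parity carbons, two substituents on the same face are both axial or both equatorial; opposite faces give one of each.
Here the groups are axial/axial → same face → cis.

cis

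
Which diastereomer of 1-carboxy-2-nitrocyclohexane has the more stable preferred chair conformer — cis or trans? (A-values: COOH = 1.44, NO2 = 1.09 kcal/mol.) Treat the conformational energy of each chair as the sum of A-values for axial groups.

trans

At 1,2 positions (parity opposite): cis → (a,e or e,a); trans → (e,e or a,a).
Best chair for cis: E = 1.09 kcal/mol; best chair for trans: E = 0.00 kcal/mol.
The trans isomer is lower by 1.09 kcal/mol.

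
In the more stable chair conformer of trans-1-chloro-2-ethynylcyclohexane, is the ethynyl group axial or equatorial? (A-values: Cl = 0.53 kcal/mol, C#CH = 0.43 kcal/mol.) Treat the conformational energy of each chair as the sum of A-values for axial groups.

C1 and C2 have opposite parity, so for the trans isomer the two substituents are e,e in one chair and a,a in the other.
Chair I (chloro axial, ethynyl axial): E = 0.96 kcal/mol.
Chair II (chloro equatorial, ethynyl equatorial): E = 0.00 kcal/mol.
Chair II is the more stable (lower-energy) conformer, and in that chair the ethynyl group is equatorial.

equatorial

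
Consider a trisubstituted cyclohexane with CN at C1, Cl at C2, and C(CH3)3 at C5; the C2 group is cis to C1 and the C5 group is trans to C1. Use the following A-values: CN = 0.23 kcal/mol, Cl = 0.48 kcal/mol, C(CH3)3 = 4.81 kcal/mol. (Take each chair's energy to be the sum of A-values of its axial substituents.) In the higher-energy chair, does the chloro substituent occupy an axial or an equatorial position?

axial

Chair I (cyano axial, chloro equatorial, tert-butyl equatorial): E = 0.23 kcal/mol.
Chair II (cyano equatorial, chloro axial, tert-butyl axial): E = 5.29 kcal/mol.
Chair II is the less stable (higher-energy) conformer, and in that chair the chloro group is axial.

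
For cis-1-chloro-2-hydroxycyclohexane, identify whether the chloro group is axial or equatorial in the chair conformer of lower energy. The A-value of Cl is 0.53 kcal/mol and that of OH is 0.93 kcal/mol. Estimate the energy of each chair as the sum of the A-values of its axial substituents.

axial

C1 and C2 have opposite parity, so for the cis isomer the two substituents are one axial and one equatorial in each chair.
Chair I (chloro axial, hydroxyl equatorial): E = 0.53 kcal/mol.
Chair II (chloro equatorial, hydroxyl axial): E = 0.93 kcal/mol.
Chair I is the more stable (lower-energy) conformer, and in that chair the chloro group is axial.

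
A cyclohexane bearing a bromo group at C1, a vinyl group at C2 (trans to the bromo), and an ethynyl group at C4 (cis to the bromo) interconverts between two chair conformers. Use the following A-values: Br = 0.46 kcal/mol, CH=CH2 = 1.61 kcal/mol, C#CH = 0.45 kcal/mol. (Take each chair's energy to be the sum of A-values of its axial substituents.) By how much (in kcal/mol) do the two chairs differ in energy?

Chair I (bromo axial, vinyl axial, ethynyl equatorial): E = 2.07 kcal/mol.
Chair II (bromo equatorial, vinyl equatorial, ethynyl axial): E = 0.45 kcal/mol.
ΔE = 2.07 − 0.45 = 1.62 kcal/mol; chair II is more stable.

1.62 kcal/mol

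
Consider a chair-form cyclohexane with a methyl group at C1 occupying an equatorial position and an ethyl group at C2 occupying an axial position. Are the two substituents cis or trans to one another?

C1 and C2 have opposite parity, so their axial bonds point in opposite directions.
With opposite-parity carbons, two substituents on the same face are one axial and one equatorial; opposite faces give both axial or both equatorial.
Here the groups are equatorial/axial → same face → cis.

cis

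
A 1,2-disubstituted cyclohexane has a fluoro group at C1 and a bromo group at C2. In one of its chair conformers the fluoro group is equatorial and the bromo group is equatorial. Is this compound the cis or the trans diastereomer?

trans

C1 and C2 have opposite parity, so their axial bonds point in opposite directions.
With opposite-parity carbons, two substituents on the same face are one axial and one equatorial; opposite faces give both axial or both equatorial.
Here the groups are equatorial/equatorial → opposite face → trans.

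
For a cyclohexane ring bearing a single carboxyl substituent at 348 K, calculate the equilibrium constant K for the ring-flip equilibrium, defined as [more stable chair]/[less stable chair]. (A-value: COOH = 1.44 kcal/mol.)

One chair has the carboxyl group axial (E = 1.44 kcal/mol) and the other has it equatorial (E = 0).
ΔG = 1.44 kcal/mol between the two chairs.
K = exp(ΔG/RT) with R = 1.987×10⁻³ kcal mol⁻¹ K⁻¹ and T = 348 K gives K ≈ 8.02.

K ≈ 8.02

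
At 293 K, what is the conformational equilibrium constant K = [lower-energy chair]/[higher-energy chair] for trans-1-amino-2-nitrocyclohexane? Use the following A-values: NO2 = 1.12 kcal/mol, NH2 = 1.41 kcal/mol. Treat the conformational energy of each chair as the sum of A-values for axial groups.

K ≈ 77.1

C1 and C2 have opposite parity, so for the trans isomer the two substituents are e,e in one chair and a,a in the other.
Chair I (nitro axial, amino axial): E = 2.53 kcal/mol; chair II (nitro equatorial, amino equatorial): E = 0.00 kcal/mol.
ΔG = 2.53 kcal/mol between the two chairs.
K = exp(ΔG/RT) with R = 1.987×10⁻³ kcal mol⁻¹ K⁻¹ and T = 293 K gives K ≈ 77.1.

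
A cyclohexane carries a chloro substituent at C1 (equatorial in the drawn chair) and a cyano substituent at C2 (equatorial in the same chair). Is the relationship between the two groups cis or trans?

trans

C1 and C2 have opposite parity, so their axial bonds point in opposite directions.
With opposite-parity carbons, two substituents on the same face are one axial and one equatorial; opposite faces give both axial or both equatorial.
Here the groups are equatorial/equatorial → opposite face → trans.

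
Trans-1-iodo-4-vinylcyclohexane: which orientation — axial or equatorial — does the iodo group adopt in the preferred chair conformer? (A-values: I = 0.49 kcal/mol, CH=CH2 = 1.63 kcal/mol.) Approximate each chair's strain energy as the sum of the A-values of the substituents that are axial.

C1 and C4 have opposite parity, so for the trans isomer the two substituents are e,e in one chair and a,a in the other.
Chair I (iodo axial, vinyl axial): E = 2.12 kcal/mol.
Chair II (iodo equatorial, vinyl equatorial): E = 0.00 kcal/mol.
Chair II is the more stable (lower-energy) conformer, and in that chair the iodo group is equatorial.

equatorial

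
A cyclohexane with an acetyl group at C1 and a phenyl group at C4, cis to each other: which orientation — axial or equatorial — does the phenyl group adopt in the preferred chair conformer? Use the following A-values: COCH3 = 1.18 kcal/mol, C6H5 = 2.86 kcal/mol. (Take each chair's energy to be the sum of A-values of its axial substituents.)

C1 and C4 have opposite parity, so for the cis isomer the two substituents are one axial and one equatorial in each chair.
Chair I (acetyl axial, phenyl equatorial): E = 1.18 kcal/mol.
Chair II (acetyl equatorial, phenyl axial): E = 2.86 kcal/mol.
Chair I is the more stable (lower-energy) conformer, and in that chair the phenyl group is equatorial.

equatorial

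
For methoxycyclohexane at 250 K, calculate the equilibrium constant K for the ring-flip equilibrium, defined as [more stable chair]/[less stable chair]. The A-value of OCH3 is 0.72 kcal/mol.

One chair has the methoxy group axial (E = 0.72 kcal/mol) and the other has it equatorial (E = 0).
ΔG = 0.72 kcal/mol between the two chairs.
K = exp(ΔG/RT) with R = 1.987×10⁻³ kcal mol⁻¹ K⁻¹ and T = 250 K gives K ≈ 4.26.

K ≈ 4.26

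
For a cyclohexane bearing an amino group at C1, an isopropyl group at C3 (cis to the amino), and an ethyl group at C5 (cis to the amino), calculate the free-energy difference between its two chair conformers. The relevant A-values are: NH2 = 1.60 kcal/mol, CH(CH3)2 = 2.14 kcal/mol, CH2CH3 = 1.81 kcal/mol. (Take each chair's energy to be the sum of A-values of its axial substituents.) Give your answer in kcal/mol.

5.55 kcal/mol

Chair I (amino axial, isopropyl axial, ethyl axial): E = 5.55 kcal/mol.
Chair II (amino equatorial, isopropyl equatorial, ethyl equatorial): E = 0.00 kcal/mol.
ΔE = 5.55 − 0.00 = 5.55 kcal/mol; chair II is more stable.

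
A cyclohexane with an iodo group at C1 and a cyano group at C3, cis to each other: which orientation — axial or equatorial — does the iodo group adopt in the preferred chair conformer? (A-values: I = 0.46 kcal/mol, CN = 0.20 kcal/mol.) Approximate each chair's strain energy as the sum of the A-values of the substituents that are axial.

equatorial

C1 and C3 have the same parity, so for the cis isomer the two substituents are e,e in one chair and a,a in the other.
Chair I (iodo axial, cyano axial): E = 0.66 kcal/mol.
Chair II (iodo equatorial, cyano equatorial): E = 0.00 kcal/mol.
Chair II is the more stable (lower-energy) conformer, and in that chair the iodo group is equatorial.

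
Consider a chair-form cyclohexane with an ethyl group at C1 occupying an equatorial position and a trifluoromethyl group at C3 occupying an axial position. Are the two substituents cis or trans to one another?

C1 and C3 have the same parity, so their axial bonds point in the same direction.
With same-parity carbons, two substituents on the same face are both axial or both equatorial; opposite faces give one of each.
Here the groups are equatorial/axial → opposite face → trans.

trans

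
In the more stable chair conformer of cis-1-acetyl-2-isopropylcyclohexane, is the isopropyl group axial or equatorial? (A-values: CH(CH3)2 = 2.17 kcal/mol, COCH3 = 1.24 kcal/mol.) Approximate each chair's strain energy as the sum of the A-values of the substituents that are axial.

C1 and C2 have opposite parity, so for the cis isomer the two substituents are one axial and one equatorial in each chair.
Chair I (isopropyl axial, acetyl equatorial): E = 2.17 kcal/mol.
Chair II (isopropyl equatorial, acetyl axial): E = 1.24 kcal/mol.
Chair II is the more stable (lower-energy) conformer, and in that chair the isopropyl group is equatorial.

equatorial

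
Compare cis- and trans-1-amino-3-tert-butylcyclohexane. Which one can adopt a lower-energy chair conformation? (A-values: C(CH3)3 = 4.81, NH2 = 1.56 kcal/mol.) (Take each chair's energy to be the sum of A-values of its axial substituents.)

At 1,3 positions (parity same): cis → (e,e or a,a); trans → (a,e or e,a).
Best chair for cis: E = 0.00 kcal/mol; best chair for trans: E = 1.56 kcal/mol.
The cis isomer is lower by 1.56 kcal/mol.

cis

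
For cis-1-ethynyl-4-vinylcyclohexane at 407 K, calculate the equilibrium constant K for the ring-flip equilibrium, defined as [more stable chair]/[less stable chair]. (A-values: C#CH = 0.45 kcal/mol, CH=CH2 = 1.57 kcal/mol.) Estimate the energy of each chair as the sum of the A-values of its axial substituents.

K ≈ 3.99

C1 and C4 have opposite parity, so for the cis isomer the two substituents are one axial and one equatorial in each chair.
Chair I (ethynyl axial, vinyl equatorial): E = 0.45 kcal/mol; chair II (ethynyl equatorial, vinyl axial): E = 1.57 kcal/mol.
ΔG = 1.12 kcal/mol between the two chairs.
K = exp(ΔG/RT) with R = 1.987×10⁻³ kcal mol⁻¹ K⁻¹ and T = 407 K gives K ≈ 3.99.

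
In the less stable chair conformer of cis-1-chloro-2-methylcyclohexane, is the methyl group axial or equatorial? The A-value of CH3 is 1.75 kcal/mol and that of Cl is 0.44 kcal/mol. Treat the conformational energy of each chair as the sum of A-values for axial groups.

C1 and C2 have opposite parity, so for the cis isomer the two substituents are one axial and one equatorial in each chair.
Chair I (methyl axial, chloro equatorial): E = 1.75 kcal/mol.
Chair II (methyl equatorial, chloro axial): E = 0.44 kcal/mol.
Chair I is the less stable (higher-energy) conformer, and in that chair the methyl group is axial.

axial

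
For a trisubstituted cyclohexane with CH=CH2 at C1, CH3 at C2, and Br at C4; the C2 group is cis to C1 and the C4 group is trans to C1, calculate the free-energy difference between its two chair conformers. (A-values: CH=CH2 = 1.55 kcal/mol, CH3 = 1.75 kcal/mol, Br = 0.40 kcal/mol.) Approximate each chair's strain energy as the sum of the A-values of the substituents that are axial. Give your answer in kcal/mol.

Chair I (vinyl axial, methyl equatorial, bromo axial): E = 1.95 kcal/mol.
Chair II (vinyl equatorial, methyl axial, bromo equatorial): E = 1.75 kcal/mol.
ΔE = 1.95 − 1.75 = 0.20 kcal/mol; chair II is more stable.

0.20 kcal/mol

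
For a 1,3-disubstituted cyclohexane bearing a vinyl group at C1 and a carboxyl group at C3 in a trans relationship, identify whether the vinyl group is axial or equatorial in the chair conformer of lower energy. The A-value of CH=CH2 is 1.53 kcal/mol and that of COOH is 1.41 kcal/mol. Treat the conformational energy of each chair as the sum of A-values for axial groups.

C1 and C3 have the same parity, so for the trans isomer the two substituents are one axial and one equatorial in each chair.
Chair I (vinyl axial, carboxyl equatorial): E = 1.53 kcal/mol.
Chair II (vinyl equatorial, carboxyl axial): E = 1.41 kcal/mol.
Chair II is the more stable (lower-energy) conformer, and in that chair the vinyl group is equatorial.

equatorial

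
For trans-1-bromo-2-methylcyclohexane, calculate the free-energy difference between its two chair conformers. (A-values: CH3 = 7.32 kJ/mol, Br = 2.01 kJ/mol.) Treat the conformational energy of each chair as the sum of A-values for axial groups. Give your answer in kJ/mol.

C1 and C2 have opposite parity, so for the trans isomer the two substituents are e,e in one chair and a,a in the other.
Chair I (methyl axial, bromo axial): E = 9.33 kJ/mol.
Chair II (methyl equatorial, bromo equatorial): E = 0.00 kJ/mol.
ΔE = 9.33 − 0.00 = 9.33 kJ/mol; chair II is more stable.

9.33 kJ/mol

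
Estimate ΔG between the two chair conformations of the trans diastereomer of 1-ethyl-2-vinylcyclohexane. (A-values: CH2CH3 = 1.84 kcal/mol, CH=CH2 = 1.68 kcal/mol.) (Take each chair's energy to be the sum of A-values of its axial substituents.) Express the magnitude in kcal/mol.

3.52 kcal/mol

C1 and C2 have opposite parity, so for the trans isomer the two substituents are e,e in one chair and a,a in the other.
Chair I (ethyl axial, vinyl axial): E = 3.52 kcal/mol.
Chair II (ethyl equatorial, vinyl equatorial): E = 0.00 kcal/mol.
ΔE = 3.52 − 0.00 = 3.52 kcal/mol; chair II is more stable.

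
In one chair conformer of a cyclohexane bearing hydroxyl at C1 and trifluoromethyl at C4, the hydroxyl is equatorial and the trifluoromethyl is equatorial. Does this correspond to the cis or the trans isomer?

C1 and C4 have opposite parity, so their axial bonds point in opposite directions.
With opposite-parity carbons, two substituents on the same face are one axial and one equatorial; opposite faces give both axial or both equatorial.
Here the groups are equatorial/equatorial → opposite face → trans.

trans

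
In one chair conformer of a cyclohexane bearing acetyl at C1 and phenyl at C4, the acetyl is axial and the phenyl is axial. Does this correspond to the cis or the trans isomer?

trans

C1 and C4 have opposite parity, so their axial bonds point in opposite directions.
With opposite-parity carbons, two substituents on the same face are one axial and one equatorial; opposite faces give both axial or both equatorial.
Here the groups are axial/axial → opposite face → trans.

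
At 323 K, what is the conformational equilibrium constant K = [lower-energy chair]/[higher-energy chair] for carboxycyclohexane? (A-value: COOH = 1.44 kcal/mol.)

One chair has the carboxyl group axial (E = 1.44 kcal/mol) and the other has it equatorial (E = 0).
ΔG = 1.44 kcal/mol between the two chairs.
K = exp(ΔG/RT) with R = 1.987×10⁻³ kcal mol⁻¹ K⁻¹ and T = 323 K gives K ≈ 9.43.

K ≈ 9.43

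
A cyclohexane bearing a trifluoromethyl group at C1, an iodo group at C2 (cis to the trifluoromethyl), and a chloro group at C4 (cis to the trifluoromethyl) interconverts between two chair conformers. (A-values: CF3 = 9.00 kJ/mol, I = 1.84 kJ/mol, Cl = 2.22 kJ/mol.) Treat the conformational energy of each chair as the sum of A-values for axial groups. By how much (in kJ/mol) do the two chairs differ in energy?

Chair I (trifluoromethyl axial, iodo equatorial, chloro equatorial): E = 9.00 kJ/mol.
Chair II (trifluoromethyl equatorial, iodo axial, chloro axial): E = 4.06 kJ/mol.
ΔE = 9.00 − 4.06 = 4.94 kJ/mol; chair II is more stable.

4.94 kJ/mol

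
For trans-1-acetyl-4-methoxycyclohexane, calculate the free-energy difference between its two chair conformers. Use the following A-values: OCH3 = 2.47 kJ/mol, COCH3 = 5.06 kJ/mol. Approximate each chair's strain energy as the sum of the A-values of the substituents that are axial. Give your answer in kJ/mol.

7.53 kJ/mol

C1 and C4 have opposite parity, so for the trans isomer the two substituents are e,e in one chair and a,a in the other.
Chair I (methoxy axial, acetyl axial): E = 7.53 kJ/mol.
Chair II (methoxy equatorial, acetyl equatorial): E = 0.00 kJ/mol.
ΔE = 7.53 − 0.00 = 7.53 kJ/mol; chair II is more stable.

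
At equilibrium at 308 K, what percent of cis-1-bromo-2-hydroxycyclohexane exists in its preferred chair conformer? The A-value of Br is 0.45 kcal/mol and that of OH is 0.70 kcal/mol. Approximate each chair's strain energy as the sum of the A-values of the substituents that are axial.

C1 and C2 have opposite parity, so for the cis isomer the two substituents are one axial and one equatorial in each chair.
Chair I (bromo axial, hydroxyl equatorial): E = 0.45 kcal/mol; chair II (bromo equatorial, hydroxyl axial): E = 0.70 kcal/mol.
ΔG = 0.25 kcal/mol between the two chairs.
K = exp(ΔG/RT) with R = 1.987×10⁻³ kcal mol⁻¹ K⁻¹ and T = 308 K gives K ≈ 1.5.
Fraction in the lower-energy chair = K/(K+1) = 60.1%.

60.1%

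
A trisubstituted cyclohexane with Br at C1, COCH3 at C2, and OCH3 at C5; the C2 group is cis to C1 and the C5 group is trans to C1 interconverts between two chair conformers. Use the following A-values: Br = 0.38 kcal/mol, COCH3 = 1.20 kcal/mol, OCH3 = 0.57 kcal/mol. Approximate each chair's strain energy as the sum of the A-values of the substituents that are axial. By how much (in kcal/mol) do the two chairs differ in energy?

Chair I (bromo axial, acetyl equatorial, methoxy equatorial): E = 0.38 kcal/mol.
Chair II (bromo equatorial, acetyl axial, methoxy axial): E = 1.77 kcal/mol.
ΔE = 1.77 − 0.38 = 1.39 kcal/mol; chair I is more stable.

1.39 kcal/mol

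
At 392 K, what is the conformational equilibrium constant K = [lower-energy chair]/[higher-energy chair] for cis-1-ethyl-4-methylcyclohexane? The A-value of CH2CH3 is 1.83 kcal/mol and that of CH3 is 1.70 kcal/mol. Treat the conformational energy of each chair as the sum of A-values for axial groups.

C1 and C4 have opposite parity, so for the cis isomer the two substituents are one axial and one equatorial in each chair.
Chair I (ethyl axial, methyl equatorial): E = 1.83 kcal/mol; chair II (ethyl equatorial, methyl axial): E = 1.70 kcal/mol.
ΔG = 0.13 kcal/mol between the two chairs.
K = exp(ΔG/RT) with R = 1.987×10⁻³ kcal mol⁻¹ K⁻¹ and T = 392 K gives K ≈ 1.18.

K ≈ 1.18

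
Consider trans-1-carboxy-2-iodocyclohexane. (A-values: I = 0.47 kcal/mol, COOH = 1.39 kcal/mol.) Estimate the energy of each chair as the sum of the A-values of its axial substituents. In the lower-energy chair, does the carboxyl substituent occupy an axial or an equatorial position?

C1 and C2 have opposite parity, so for the trans isomer the two substituents are e,e in one chair and a,a in the other.
Chair I (iodo axial, carboxyl axial): E = 1.86 kcal/mol.
Chair II (iodo equatorial, carboxyl equatorial): E = 0.00 kcal/mol.
Chair II is the more stable (lower-energy) conformer, and in that chair the carboxyl group is equatorial.

equatorial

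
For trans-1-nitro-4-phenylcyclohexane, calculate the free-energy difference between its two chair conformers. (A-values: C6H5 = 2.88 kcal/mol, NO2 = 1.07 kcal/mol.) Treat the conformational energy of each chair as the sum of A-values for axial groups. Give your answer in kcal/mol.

3.95 kcal/mol

C1 and C4 have opposite parity, so for the trans isomer the two substituents are e,e in one chair and a,a in the other.
Chair I (phenyl axial, nitro axial): E = 3.95 kcal/mol.
Chair II (phenyl equatorial, nitro equatorial): E = 0.00 kcal/mol.
ΔE = 3.95 − 0.00 = 3.95 kcal/mol; chair II is more stable.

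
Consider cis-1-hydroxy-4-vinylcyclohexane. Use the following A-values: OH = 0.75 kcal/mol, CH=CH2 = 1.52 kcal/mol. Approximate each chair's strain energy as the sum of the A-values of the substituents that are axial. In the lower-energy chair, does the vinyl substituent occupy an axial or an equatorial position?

C1 and C4 have opposite parity, so for the cis isomer the two substituents are one axial and one equatorial in each chair.
Chair I (hydroxyl axial, vinyl equatorial): E = 0.75 kcal/mol.
Chair II (hydroxyl equatorial, vinyl axial): E = 1.52 kcal/mol.
Chair I is the more stable (lower-energy) conformer, and in that chair the vinyl group is equatorial.

equatorial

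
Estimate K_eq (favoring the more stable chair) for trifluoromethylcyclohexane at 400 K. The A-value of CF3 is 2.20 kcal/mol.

K ≈ 15.9

One chair has the trifluoromethyl group axial (E = 2.20 kcal/mol) and the other has it equatorial (E = 0).
ΔG = 2.20 kcal/mol between the two chairs.
K = exp(ΔG/RT) with R = 1.987×10⁻³ kcal mol⁻¹ K⁻¹ and T = 400 K gives K ≈ 15.9.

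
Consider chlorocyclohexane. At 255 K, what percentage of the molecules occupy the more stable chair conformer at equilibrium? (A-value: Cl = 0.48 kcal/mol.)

72.1%

One chair has the chloro group axial (E = 0.48 kcal/mol) and the other has it equatorial (E = 0).
ΔG = 0.48 kcal/mol between the two chairs.
K = exp(ΔG/RT) with R = 1.987×10⁻³ kcal mol⁻¹ K⁻¹ and T = 255 K gives K ≈ 2.58.
Fraction in the lower-energy chair = K/(K+1) = 72.1%.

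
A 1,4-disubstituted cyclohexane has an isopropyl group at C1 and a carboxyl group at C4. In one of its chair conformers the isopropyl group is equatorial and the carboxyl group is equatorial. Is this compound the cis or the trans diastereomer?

C1 and C4 have opposite parity, so their axial bonds point in opposite directions.
With opposite-parity carbons, two substituents on the same face are one axial and one equatorial; opposite faces give both axial or both equatorial.
Here the groups are equatorial/equatorial → opposite face → trans.

trans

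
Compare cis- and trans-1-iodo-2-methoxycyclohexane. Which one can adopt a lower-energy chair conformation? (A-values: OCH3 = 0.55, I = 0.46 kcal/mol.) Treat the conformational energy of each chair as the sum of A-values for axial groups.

At 1,2 positions (parity opposite): cis → (a,e or e,a); trans → (e,e or a,a).
Best chair for cis: E = 0.46 kcal/mol; best chair for trans: E = 0.00 kcal/mol.
The trans isomer is lower by 0.46 kcal/mol.

trans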